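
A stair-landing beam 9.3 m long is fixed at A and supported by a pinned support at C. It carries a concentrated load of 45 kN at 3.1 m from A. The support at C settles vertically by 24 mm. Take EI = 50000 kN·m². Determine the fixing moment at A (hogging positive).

M_A = 119.1 kN·m

Take the reaction at C as the redundant and release it; the primary structure is a cantilever fixed at A.
Deflection at C on the released cantilever, summing each load's contribution:
  point load 45 at a = 3.1: Pa²(3L − a)/(6EI) = 1787/EI
Flexibility coefficient — unit upward force at C: δ_{CC} = L³/(3EI) = 268.1/EI.
With EI = 50000 kN·m²: δ_0 = 0.035749 m and δ_{CC} = 0.005362 m/kN.
Compatibility — the beam at C must follow the support down by 0.024 m: δ_0 − R_C·δ_{CC} = 0.024, so R_C = (0.035749 − 0.024)/0.005362 = 2.191 kN.
Moment equilibrium about A: M_A = Σ(load moments about A) − R_C·L = 139.5 − 2.191×9.3 = 119.1 kN·m.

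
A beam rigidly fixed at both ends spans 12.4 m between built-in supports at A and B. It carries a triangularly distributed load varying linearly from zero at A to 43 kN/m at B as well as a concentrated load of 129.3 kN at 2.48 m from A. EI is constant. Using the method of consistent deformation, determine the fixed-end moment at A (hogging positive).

Release both end moments; the primary structure is a simply-supported span AB with redundants M_A and M_B.
Simple-span end rotations at A and B under the given loads:
  at A: triangular load, peak 43: 7w₀L³/(360EI) = 1594/EI
  at B: triangular load, peak 43: w₀L³/(45EI) = 1822/EI
  at A: point load 129.3 at a = 2.48: Pab(L + b)/(6LEI) = 954.3/EI
  at B: point load 129.3 at a = 2.48: Pab(L + a)/(6LEI) = 636.2/EI
  θ_A0 = 2548/EI,  θ_B0 = 2458/EI
Flexibility coefficients: a unit moment at one end gives L/(3EI) there and L/(6EI) at the far end, so f₁₁ = f₂₂ = 4.133/EI and f₁₂ = f₂₁ = 2.067/EI.
Compatibility — zero rotation at each built-in end:
  4.133 M_A + 2.067 M_B = 2548
  2.067 M_A + 4.133 M_B = 2458
Solving the pair gives M_A = 425.6 kN·m and M_B = 381.9 kN·m (hogging).

M_A = 425.6 kN·m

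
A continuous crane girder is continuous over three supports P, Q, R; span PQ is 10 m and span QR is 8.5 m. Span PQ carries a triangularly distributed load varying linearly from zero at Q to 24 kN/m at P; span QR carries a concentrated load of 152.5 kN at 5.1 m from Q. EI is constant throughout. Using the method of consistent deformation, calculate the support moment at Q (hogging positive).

Take M_Q as the redundant. Released structure: two simple spans PQ and QR with a hinge at Q.
Rotations at Q on the released spans (each span's end-slope, ×1/EI):
  span PQ: triangular load, peak 24: 7w₀L³/(360EI) = 466.7/EI
  span QR: point load 152.5 at a = 5.1: Pab(L + b)/(6LEI) = 617/EI
  relative rotation θ_0 = (466.7 + 617)/EI = 1084/EI
A unit hogging moment at Q produces rotation L₁/(3EI) + L₂/(3EI) = 6.167/EI.
Slope continuity at Q: θ_0 = M_Q·6.167/EI, so M_Q = 1084/6.167 = 175.7 kN·m (hogging).

M_Q = 175.7 kN·m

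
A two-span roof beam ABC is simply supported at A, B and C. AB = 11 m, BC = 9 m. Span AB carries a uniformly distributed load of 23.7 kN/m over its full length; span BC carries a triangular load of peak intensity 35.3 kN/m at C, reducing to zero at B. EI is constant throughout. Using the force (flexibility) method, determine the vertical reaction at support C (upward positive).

Take M_B as the redundant. Released structure: two simple spans AB and BC with a hinge at B.
Discontinuity in slope at B on the released structure — sum the simple-span end rotations:
  span AB: UDL 23.7: wL³/(24EI) = 1314/EI
  span BC: triangular load, peak 35.3: 7w₀L³/(360EI) = 500.4/EI
  relative rotation θ_0 = (1314 + 500.4)/EI = 1815/EI
A unit hogging moment at B produces rotation L₁/(3EI) + L₂/(3EI) = 6.667/EI.
Compatibility: M_B·(L₁+L₂)/(3EI) = θ_0, giving M_B = 272.2 kN·m (hogging).
Span BC, ΣM about C: R_B^{BC}·9 = 476.6 + 272.2, so R_B^{BC} = 83.2 kN and R_C = 158.8 − 83.2 = 75.65 kN.

R_C = 75.65 kN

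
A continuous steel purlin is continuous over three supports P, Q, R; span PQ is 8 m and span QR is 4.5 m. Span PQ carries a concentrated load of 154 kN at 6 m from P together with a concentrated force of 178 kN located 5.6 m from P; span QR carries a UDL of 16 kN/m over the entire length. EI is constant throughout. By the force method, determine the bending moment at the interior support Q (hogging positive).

M_Q = 306.6 kN·m

Insert a hinge at Q; M_Q is the redundant, and each span becomes simply supported.
Rotations at Q on the released spans (each span's end-slope, ×1/EI):
  span PQ: point load 154 at a = 6: Pab(L + a)/(6LEI) = 539/EI
  span PQ: point load 178 at a = 5.6: Pab(L + a)/(6LEI) = 677.8/EI
  span QR: UDL 16: wL³/(24EI) = 60.75/EI
  relative rotation θ_0 = (1217 + 60.75)/EI = 1278/EI
A unit hogging moment at Q produces rotation L₁/(3EI) + L₂/(3EI) = 4.167/EI.
Slope continuity at Q: θ_0 = M_Q·4.167/EI, so M_Q = 1278/4.167 = 306.6 kN·m (hogging).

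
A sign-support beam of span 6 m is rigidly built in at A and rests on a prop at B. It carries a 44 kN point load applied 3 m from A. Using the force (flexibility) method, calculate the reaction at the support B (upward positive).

Remove the prop at B; the released (primary) structure is a cantilever built in at A.
Primary-structure tip deflection at B by superposition:
  point load 44 at a = 3: Pa²(3L − a)/(6EI) = 990/EI
Flexibility coefficient — unit upward force at B: δ_{BB} = L³/(3EI) = 72/EI.
The prop prevents deflection at B: R_B = δ_0/δ_{BB} = 990/72 = 13.75 kN.

R_B = 13.75 kN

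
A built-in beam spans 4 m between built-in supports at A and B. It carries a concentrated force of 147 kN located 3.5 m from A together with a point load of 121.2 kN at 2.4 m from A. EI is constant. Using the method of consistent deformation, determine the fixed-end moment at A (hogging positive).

M_A = 54.58 kN·m

Release both end moments; the primary structure is a simply-supported span AB with redundants M_A and M_B.
On the primary (simply-supported) span, the end slopes from the loading are:
  at A: point load 147 at a = 3.5: Pab(L + b)/(6LEI) = 48.23/EI
  at B: point load 147 at a = 3.5: Pab(L + a)/(6LEI) = 80.39/EI
  at A: point load 121.2 at a = 2.4: Pab(L + b)/(6LEI) = 108.6/EI
  at B: point load 121.2 at a = 2.4: Pab(L + a)/(6LEI) = 124.1/EI
  θ_A0 = 156.8/EI,  θ_B0 = 204.5/EI
Flexibility coefficients: a unit moment at one end gives L/(3EI) there and L/(6EI) at the far end, so f₁₁ = f₂₂ = 1.333/EI and f₁₂ = f₂₁ = 0.6667/EI.
Compatibility — zero rotation at each built-in end:
  1.333 M_A + 0.6667 M_B = 156.8
  0.6667 M_A + 1.333 M_B = 204.5
Solving the pair gives M_A = 54.58 kN·m and M_B = 126.1 kN·m (hogging).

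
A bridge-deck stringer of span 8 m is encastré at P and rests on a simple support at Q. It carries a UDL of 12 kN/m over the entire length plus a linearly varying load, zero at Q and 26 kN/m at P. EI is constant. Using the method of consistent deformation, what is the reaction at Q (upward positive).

Remove the prop at Q; the released (primary) structure is a cantilever built in at P.
Primary-structure tip deflection at Q by superposition:
  UDL 12: wL⁴/(8EI) = 6144/EI
  triangular load, peak 26 at the fixed end: w₀L⁴/(30EI) = 3550/EI
  δ_0 = 9694/EI
Flexibility coefficient — unit upward force at Q: δ_{QQ} = L³/(3EI) = 170.7/EI.
The prop prevents deflection at Q: R_Q = δ_0/δ_{QQ} = 9694/170.7 = 56.8 kN.

R_Q = 56.8 kN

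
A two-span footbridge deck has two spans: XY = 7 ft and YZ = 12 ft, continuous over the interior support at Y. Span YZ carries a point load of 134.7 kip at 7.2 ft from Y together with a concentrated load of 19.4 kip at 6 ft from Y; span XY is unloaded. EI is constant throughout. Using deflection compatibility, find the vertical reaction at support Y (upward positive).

Insert a hinge at Y; M_Y is the redundant, and each span becomes simply supported.
Rotations at Y on the released spans (each span's end-slope, ×1/EI):
  span YZ: point load 134.7 at a = 7.2: Pab(L + b)/(6LEI) = 1086/EI
  span YZ: point load 19.4 at a = 6: Pab(L + b)/(6LEI) = 174.6/EI
  relative rotation θ_0 = (0 + 1261)/EI = 1261/EI
A unit hogging moment at Y produces rotation L₁/(3EI) + L₂/(3EI) = 6.333/EI.
Compatibility: M_Y·(L₁+L₂)/(3EI) = θ_0, giving M_Y = 199.1 kip·ft (hogging).
Span XY, ΣM about X with M_Y applied at Y: R_Y^{XY}·7 = 0 + 199.1, so R_Y^{XY} = 28.44 kip and R_X = 0 − 28.44 = -28.44 kip.
Span YZ, ΣM about Z: R_Y^{YZ}·12 = 763 + 199.1, so R_Y^{YZ} = 80.17 kip and R_Z = 154.1 − 80.17 = 73.93 kip.
R_Y = 28.44 + 80.17 = 108.6 kip.

R_Y = 108.6 kip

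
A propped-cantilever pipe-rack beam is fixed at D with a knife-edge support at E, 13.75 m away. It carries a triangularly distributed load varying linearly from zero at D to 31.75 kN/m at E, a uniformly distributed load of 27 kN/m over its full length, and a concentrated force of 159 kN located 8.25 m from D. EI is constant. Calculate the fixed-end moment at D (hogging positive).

Choose R_E as the redundant. The primary structure is the cantilever fixed at D.
Downward deflection at the released point E due to the loads:
  triangular load, peak 31.75 at the free end: 11w₀L⁴/(120EI) = 104032/EI
  UDL 27: wL⁴/(8EI) = 120638/EI
  point load 159 at a = 8.25: Pa²(3L − a)/(6EI) = 59521/EI
  δ_0 = 284191/EI
Flexibility coefficient — unit upward force at E: δ_{EE} = L³/(3EI) = 866.5/EI.
The prop prevents deflection at E: R_E = δ_0/δ_{EE} = 284191/866.5 = 328 kN.
Moment equilibrium about D: M_D = Σ(load moments about D) − R_E·L = 5865 − 328×13.75 = 1356 kN·m.

M_D = 1356 kN·m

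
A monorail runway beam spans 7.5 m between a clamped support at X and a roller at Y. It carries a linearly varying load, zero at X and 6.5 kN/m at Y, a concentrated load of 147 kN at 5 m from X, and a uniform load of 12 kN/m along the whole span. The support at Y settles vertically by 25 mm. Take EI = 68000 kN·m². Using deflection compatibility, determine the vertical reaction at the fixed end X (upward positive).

R_X = 150.1 kN

Take the reaction at Y as the redundant and release it; the primary structure is a cantilever fixed at X.
Deflection at Y on the released cantilever, summing each load's contribution:
  triangular load, peak 6.5 at the free end: 11w₀L⁴/(120EI) = 1885/EI
  point load 147 at a = 5: Pa²(3L − a)/(6EI) = 10719/EI
  UDL 12: wL⁴/(8EI) = 4746/EI
  δ_0 = 17350/EI
Flexibility coefficient — unit upward force at Y: δ_{YY} = L³/(3EI) = 140.6/EI.
With EI = 68000 kN·m²: δ_0 = 0.25515 m and δ_{YY} = 0.002068 m/kN.
Compatibility — the beam at Y must follow the support down by 0.025 m: δ_0 − R_Y·δ_{YY} = 0.025, so R_Y = (0.25515 − 0.025)/0.002068 = 111.3 kN.
Vertical equilibrium: R_X = ΣP − R_Y = 261.4 − 111.3 = 150.1 kN.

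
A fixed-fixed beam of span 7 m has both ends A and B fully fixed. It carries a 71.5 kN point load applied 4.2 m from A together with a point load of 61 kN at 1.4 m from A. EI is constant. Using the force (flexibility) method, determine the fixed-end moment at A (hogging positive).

Take the two fixed-end moments M_A, M_B as redundants; the released structure is the simple span AB.
End rotations of the released simple span under the applied load (×1/EI):
  at A: point load 71.5 at a = 4.2: Pab(L + b)/(6LEI) = 196.2/EI
  at B: point load 71.5 at a = 4.2: Pab(L + a)/(6LEI) = 224.2/EI
  at A: point load 61 at a = 1.4: Pab(L + b)/(6LEI) = 143.5/EI
  at B: point load 61 at a = 1.4: Pab(L + a)/(6LEI) = 95.65/EI
  θ_A0 = 339.7/EI,  θ_B0 = 319.9/EI
Flexibility coefficients: a unit moment at one end gives L/(3EI) there and L/(6EI) at the far end, so f₁₁ = f₂₂ = 2.333/EI and f₁₂ = f₂₁ = 1.167/EI.
Compatibility — zero rotation at each built-in end:
  2.333 M_A + 1.167 M_B = 339.7
  1.167 M_A + 2.333 M_B = 319.9
Solving the pair gives M_A = 102.7 kN·m and M_B = 85.74 kN·m (hogging).

M_A = 102.7 kN·m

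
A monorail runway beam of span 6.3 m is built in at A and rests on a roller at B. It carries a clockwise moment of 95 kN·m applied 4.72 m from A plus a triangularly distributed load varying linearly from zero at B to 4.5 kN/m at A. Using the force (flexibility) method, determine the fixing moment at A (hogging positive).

Remove the prop at B; the released (primary) structure is a cantilever built in at A.
Deflection at B on the released cantilever, summing each load's contribution:
  clockwise couple 95 at a = 4.72: M₀a(2L − a)/(2EI) = 1767/EI
  triangular load, peak 4.5 at the fixed end: w₀L⁴/(30EI) = 236.3/EI
  δ_0 = 2003/EI
Tip deflection under a unit load at B: L³/(3EI) = 83.35/EI.
The prop prevents deflection at B: R_B = δ_0/δ_{BB} = 2003/83.35 = 24.03 kN.
Moment equilibrium about A: M_A = Σ(load moments about A) − R_B·L = 124.8 − 24.03×6.3 = -26.63 kN·m.

M_A = -26.63 kN·m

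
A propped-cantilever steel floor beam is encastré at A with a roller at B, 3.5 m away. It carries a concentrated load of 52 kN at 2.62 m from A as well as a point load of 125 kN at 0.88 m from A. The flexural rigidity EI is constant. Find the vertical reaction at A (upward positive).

Remove the prop at B; the released (primary) structure is a cantilever built in at A.
Free-end deflection of the primary structure under the applied loading (downward +):
  point load 52 at a = 2.62: Pa²(3L − a)/(6EI) = 468.8/EI
  point load 125 at a = 0.88: Pa²(3L − a)/(6EI) = 155.2/EI
  δ_0 = 624/EI
Flexibility coefficient — unit upward force at B: δ_{BB} = L³/(3EI) = 14.29/EI.
Compatibility at B: δ_0 − R_B·δ_{BB} = 0, so R_B = 624/14.29 = 43.66 kN.
Vertical equilibrium: R_A = ΣP − R_B = 177 − 43.66 = 133.3 kN.

R_A = 133.3 kN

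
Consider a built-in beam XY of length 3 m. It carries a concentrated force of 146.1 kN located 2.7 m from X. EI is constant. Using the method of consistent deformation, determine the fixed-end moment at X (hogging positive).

Release both end moments; the primary structure is a simply-supported span XY with redundants M_X and M_Y.
End rotations of the released simple span under the applied load (×1/EI):
  at X: point load 146.1 at a = 2.7: Pab(L + b)/(6LEI) = 21.7/EI
  at Y: point load 146.1 at a = 2.7: Pab(L + a)/(6LEI) = 37.47/EI
  θ_X0 = 21.7/EI,  θ_Y0 = 37.47/EI
Flexibility coefficients: a unit moment at one end gives L/(3EI) there and L/(6EI) at the far end, so f₁₁ = f₂₂ = 1/EI and f₁₂ = f₂₁ = 0.5/EI.
Compatibility — zero rotation at each built-in end:
  1 M_X + 0.5 M_Y = 21.7
  0.5 M_X + 1 M_Y = 37.47
Solving the pair gives M_X = 3.945 kN·m and M_Y = 35.5 kN·m (hogging).

M_X = 3.945 kN·m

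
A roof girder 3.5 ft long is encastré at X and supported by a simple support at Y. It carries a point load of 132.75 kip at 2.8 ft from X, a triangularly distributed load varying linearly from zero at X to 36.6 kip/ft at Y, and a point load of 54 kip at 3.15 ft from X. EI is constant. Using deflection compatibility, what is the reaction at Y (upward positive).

Remove the prop at Y; the released (primary) structure is a cantilever built in at X.
Free-end deflection of the primary structure under the applied loading (downward +):
  point load 132.75 at a = 2.8: Pa²(3L − a)/(6EI) = 1336/EI
  triangular load, peak 36.6 at the free end: 11w₀L⁴/(120EI) = 503.5/EI
  point load 54 at a = 3.15: Pa²(3L − a)/(6EI) = 656.4/EI
  δ_0 = 2495/EI
Tip deflection under a unit load at Y: L³/(3EI) = 14.29/EI.
The prop prevents deflection at Y: R_Y = δ_0/δ_{YY} = 2495/14.29 = 174.6 kip.

R_Y = 174.6 kip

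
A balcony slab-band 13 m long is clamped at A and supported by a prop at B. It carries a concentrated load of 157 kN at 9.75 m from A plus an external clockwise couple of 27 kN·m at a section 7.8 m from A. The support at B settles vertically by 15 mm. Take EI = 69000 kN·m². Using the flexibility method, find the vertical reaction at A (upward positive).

R_A = 56.44 kN

Release the roller at B. Primary structure: cantilever fixed at A.
Deflection at B on the released cantilever, summing each load's contribution:
  point load 157 at a = 9.75: Pa²(3L − a)/(6EI) = 72758/EI
  clockwise couple 27 at a = 7.8: M₀a(2L − a)/(2EI) = 1916/EI
  δ_0 = 74675/EI
Tip deflection under a unit load at B: L³/(3EI) = 732.3/EI.
With EI = 69000 kN·m²: δ_0 = 1.0822 m and δ_{BB} = 0.010614 m/kN.
Compatibility — the beam at B must follow the support down by 0.015 m: δ_0 − R_B·δ_{BB} = 0.015, so R_B = (1.0822 − 0.015)/0.010614 = 100.6 kN.
Vertical equilibrium: R_A = ΣP − R_B = 157 − 100.6 = 56.44 kN.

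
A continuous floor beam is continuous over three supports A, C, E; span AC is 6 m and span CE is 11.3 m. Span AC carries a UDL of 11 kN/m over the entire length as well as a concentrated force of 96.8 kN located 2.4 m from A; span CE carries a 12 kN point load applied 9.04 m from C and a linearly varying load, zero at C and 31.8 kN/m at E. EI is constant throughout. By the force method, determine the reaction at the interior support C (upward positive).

Release continuity at C by inserting a hinge; the redundant is the internal moment M_C. The primary structure is two simply-supported spans AC and CE.
Discontinuity in slope at C on the released structure — sum the simple-span end rotations:
  span AC: UDL 11: wL³/(24EI) = 99/EI
  span AC: point load 96.8 at a = 2.4: Pab(L + a)/(6LEI) = 195.1/EI
  span CE: point load 12 at a = 9.04: Pab(L + b)/(6LEI) = 49.03/EI
  span CE: triangular load, peak 31.8: 7w₀L³/(360EI) = 892.2/EI
  relative rotation θ_0 = (294.1 + 941.2)/EI = 1235/EI
A unit hogging moment at C produces rotation L₁/(3EI) + L₂/(3EI) = 5.767/EI.
Slope continuity at C: θ_0 = M_C·5.767/EI, so M_C = 1235/5.767 = 214.2 kN·m (hogging).
Span AC, ΣM about A with M_C applied at C: R_C^{AC}·6 = 430.3 + 214.2, so R_C^{AC} = 107.4 kN and R_A = 162.8 − 107.4 = 55.38 kN.
Span CE, ΣM about E: R_C^{CE}·11.3 = 703.9 + 214.2, so R_C^{CE} = 81.25 kN and R_E = 191.7 − 81.25 = 110.4 kN.
R_C = 107.4 + 81.25 = 188.7 kN.

R_C = 188.7 kN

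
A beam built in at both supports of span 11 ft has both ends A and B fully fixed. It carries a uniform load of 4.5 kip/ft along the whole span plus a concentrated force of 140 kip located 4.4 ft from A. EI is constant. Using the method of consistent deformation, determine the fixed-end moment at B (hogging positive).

Release both end moments; the primary structure is a simply-supported span AB with redundants M_A and M_B.
On the primary (simply-supported) span, the end slopes from the loading are:
  at A: UDL 4.5: wL³/(24EI) = 249.6/EI
  at B: UDL 4.5: wL³/(24EI) = 249.6/EI
  at A: point load 140 at a = 4.4: Pab(L + b)/(6LEI) = 1084/EI
  at B: point load 140 at a = 4.4: Pab(L + a)/(6LEI) = 948.6/EI
  θ_A0 = 1334/EI,  θ_B0 = 1198/EI
Flexibility coefficients: a unit moment at one end gives L/(3EI) there and L/(6EI) at the far end, so f₁₁ = f₂₂ = 3.667/EI and f₁₂ = f₂₁ = 1.833/EI.
Compatibility — zero rotation at each built-in end:
  3.667 M_A + 1.833 M_B = 1334
  1.833 M_A + 3.667 M_B = 1198
Solving the pair gives M_A = 267.1 kip·ft and M_B = 193.2 kip·ft (hogging).

M_B = 193.2 kip·ft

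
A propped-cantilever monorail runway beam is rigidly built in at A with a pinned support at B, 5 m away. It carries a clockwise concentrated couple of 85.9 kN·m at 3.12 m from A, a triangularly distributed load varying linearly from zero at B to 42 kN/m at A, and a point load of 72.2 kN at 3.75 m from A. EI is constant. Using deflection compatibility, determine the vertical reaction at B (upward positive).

Remove the prop at B; the released (primary) structure is a cantilever built in at A.
Free-end deflection of the primary structure under the applied loading (downward +):
  clockwise couple 85.9 at a = 3.12: M₀a(2L − a)/(2EI) = 921.9/EI
  triangular load, peak 42 at the fixed end: w₀L⁴/(30EI) = 875/EI
  point load 72.2 at a = 3.75: Pa²(3L − a)/(6EI) = 1904/EI
  δ_0 = 3701/EI
Flexibility coefficient — unit upward force at B: δ_{BB} = L³/(3EI) = 41.67/EI.
Compatibility at B: δ_0 − R_B·δ_{BB} = 0, so R_B = 3701/41.67 = 88.82 kN.

R_B = 88.82 kN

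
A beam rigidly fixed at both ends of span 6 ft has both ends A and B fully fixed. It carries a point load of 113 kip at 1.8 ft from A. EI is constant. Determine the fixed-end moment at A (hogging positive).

Take the two fixed-end moments M_A, M_B as redundants; the released structure is the simple span AB.
On the primary (simply-supported) span, the end slopes from the loading are:
  at A: point load 113 at a = 1.8: Pab(L + b)/(6LEI) = 242/EI
  at B: point load 113 at a = 1.8: Pab(L + a)/(6LEI) = 185.1/EI
  θ_A0 = 242/EI,  θ_B0 = 185.1/EI
Flexibility coefficients: a unit moment at one end gives L/(3EI) there and L/(6EI) at the far end, so f₁₁ = f₂₂ = 2/EI and f₁₂ = f₂₁ = 1/EI.
Compatibility — zero rotation at each built-in end:
  2 M_A + 1 M_B = 242
  1 M_A + 2 M_B = 185.1
Solving the pair gives M_A = 99.67 kip·ft and M_B = 42.71 kip·ft (hogging).

M_A = 99.67 kip·ft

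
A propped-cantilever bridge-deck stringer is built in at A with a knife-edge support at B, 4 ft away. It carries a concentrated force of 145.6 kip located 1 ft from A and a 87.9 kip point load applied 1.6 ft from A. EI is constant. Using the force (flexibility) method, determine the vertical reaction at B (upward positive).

R_B = 30.8 kip

Remove the prop at B; the released (primary) structure is a cantilever built in at A.
Primary-structure tip deflection at B by superposition:
  point load 145.6 at a = 1: Pa²(3L − a)/(6EI) = 266.9/EI
  point load 87.9 at a = 1.6: Pa²(3L − a)/(6EI) = 390/EI
  δ_0 = 657/EI
Tip deflection under a unit load at B: L³/(3EI) = 21.33/EI.
Compatibility at B: δ_0 − R_B·δ_{BB} = 0, so R_B = 657/21.33 = 30.8 kip.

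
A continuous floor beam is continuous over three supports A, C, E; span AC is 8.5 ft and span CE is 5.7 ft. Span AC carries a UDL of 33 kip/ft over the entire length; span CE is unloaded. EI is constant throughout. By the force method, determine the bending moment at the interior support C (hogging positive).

Release continuity at C by inserting a hinge; the redundant is the internal moment M_C. The primary structure is two simply-supported spans AC and CE.
End slopes at the hinge C, treating each span as simply supported:
  span AC: UDL 33: wL³/(24EI) = 844.4/EI
  relative rotation θ_0 = (844.4 + 0)/EI = 844.4/EI
A unit hogging moment at C produces rotation L₁/(3EI) + L₂/(3EI) = 4.733/EI.
Slope continuity at C: θ_0 = M_C·4.733/EI, so M_C = 844.4/4.733 = 178.4 kip·ft (hogging).

M_C = 178.4 kip·ft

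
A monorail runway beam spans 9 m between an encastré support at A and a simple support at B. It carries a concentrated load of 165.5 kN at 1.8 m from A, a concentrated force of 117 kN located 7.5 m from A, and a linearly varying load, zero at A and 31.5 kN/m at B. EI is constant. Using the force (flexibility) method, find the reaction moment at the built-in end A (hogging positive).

Release the roller at B. Primary structure: cantilever fixed at A.
Deflection at B on the released cantilever, summing each load's contribution:
  point load 165.5 at a = 1.8: Pa²(3L − a)/(6EI) = 2252/EI
  point load 117 at a = 7.5: Pa²(3L − a)/(6EI) = 21389/EI
  triangular load, peak 31.5 at the free end: 11w₀L⁴/(120EI) = 18945/EI
  δ_0 = 42586/EI
Flexibility coefficient — unit upward force at B: δ_{BB} = L³/(3EI) = 243/EI.
Compatibility at B: δ_0 − R_B·δ_{BB} = 0, so R_B = 42586/243 = 175.3 kN.
Moment equilibrium about A: M_A = Σ(load moments about A) − R_B·L = 2026 − 175.3×9 = 448.6 kN·m.

M_A = 448.6 kN·m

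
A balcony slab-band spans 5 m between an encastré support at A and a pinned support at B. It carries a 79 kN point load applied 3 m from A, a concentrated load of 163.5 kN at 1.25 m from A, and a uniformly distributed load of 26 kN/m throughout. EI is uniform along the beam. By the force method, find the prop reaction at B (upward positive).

R_B = 96.93 kN

Take the reaction at B as the redundant and release it; the primary structure is a cantilever fixed at A.
Downward deflection at the released point B due to the loads:
  point load 79 at a = 3: Pa²(3L − a)/(6EI) = 1422/EI
  point load 163.5 at a = 1.25: Pa²(3L − a)/(6EI) = 585.4/EI
  UDL 26: wL⁴/(8EI) = 2031/EI
  δ_0 = 4039/EI
Flexibility coefficient — unit upward force at B: δ_{BB} = L³/(3EI) = 41.67/EI.
Compatibility at B: δ_0 − R_B·δ_{BB} = 0, so R_B = 4039/41.67 = 96.93 kN.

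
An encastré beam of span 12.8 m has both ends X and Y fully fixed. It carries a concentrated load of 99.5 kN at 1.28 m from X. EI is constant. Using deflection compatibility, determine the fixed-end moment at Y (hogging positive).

Release both end moments; the primary structure is a simply-supported span XY with redundants M_X and M_Y.
Simple-span end rotations at X and Y under the given loads:
  at X: point load 99.5 at a = 1.28: Pab(L + b)/(6LEI) = 464.6/EI
  at Y: point load 99.5 at a = 1.28: Pab(L + a)/(6LEI) = 269/EI
  θ_X0 = 464.6/EI,  θ_Y0 = 269/EI
Flexibility coefficients: a unit moment at one end gives L/(3EI) there and L/(6EI) at the far end, so f₁₁ = f₂₂ = 4.267/EI and f₁₂ = f₂₁ = 2.133/EI.
Compatibility — zero rotation at each built-in end:
  4.267 M_X + 2.133 M_Y = 464.6
  2.133 M_X + 4.267 M_Y = 269
Solving the pair gives M_X = 103.2 kN·m and M_Y = 11.46 kN·m (hogging).

M_Y = 11.46 kN·m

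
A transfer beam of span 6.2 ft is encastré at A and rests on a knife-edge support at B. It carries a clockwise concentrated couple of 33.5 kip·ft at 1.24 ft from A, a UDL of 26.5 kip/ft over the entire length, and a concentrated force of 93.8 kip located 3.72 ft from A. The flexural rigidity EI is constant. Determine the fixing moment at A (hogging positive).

M_A = 240.4 kip·ft

Choose R_B as the redundant. The primary structure is the cantilever fixed at A.
Deflection at B on the released cantilever, summing each load's contribution:
  clockwise couple 33.5 at a = 1.24: M₀a(2L − a)/(2EI) = 231.8/EI
  UDL 26.5: wL⁴/(8EI) = 4895/EI
  point load 93.8 at a = 3.72: Pa²(3L − a)/(6EI) = 3219/EI
  δ_0 = 8346/EI
Flexibility coefficient — unit upward force at B: δ_{BB} = L³/(3EI) = 79.44/EI.
Compatibility at B: δ_0 − R_B·δ_{BB} = 0, so R_B = 8346/79.44 = 105.1 kip.
Moment equilibrium about A: M_A = Σ(load moments about A) − R_B·L = 891.8 − 105.1×6.2 = 240.4 kip·ft.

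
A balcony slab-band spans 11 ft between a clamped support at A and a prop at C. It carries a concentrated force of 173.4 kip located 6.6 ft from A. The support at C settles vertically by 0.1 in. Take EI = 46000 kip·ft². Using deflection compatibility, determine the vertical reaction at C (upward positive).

R_C = 74.04 kip

Remove the prop at C; the released (primary) structure is a cantilever built in at A.
Primary-structure tip deflection at C by superposition:
  point load 173.4 at a = 6.6: Pa²(3L − a)/(6EI) = 33235/EI
Flexibility coefficient — unit upward force at C: δ_{CC} = L³/(3EI) = 443.7/EI.
With EI = 46000 kip·ft²: δ_0 = 0.72249 ft and δ_{CC} = 0.009645 ft/kip.
Compatibility — the beam at C must follow the support down by 0.008333 ft: δ_0 − R_C·δ_{CC} = 0.008333, so R_C = (0.72249 − 0.008333)/0.009645 = 74.04 kip.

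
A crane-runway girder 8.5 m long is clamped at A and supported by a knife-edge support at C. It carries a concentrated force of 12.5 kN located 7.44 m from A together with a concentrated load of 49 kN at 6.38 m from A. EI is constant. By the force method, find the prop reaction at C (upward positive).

R_C = 41.22 kN

Choose R_C as the redundant. The primary structure is the cantilever fixed at A.
Primary-structure tip deflection at C by superposition:
  point load 12.5 at a = 7.44: Pa²(3L − a)/(6EI) = 2083/EI
  point load 49 at a = 6.38: Pa²(3L − a)/(6EI) = 6356/EI
  δ_0 = 8439/EI
Tip deflection under a unit load at C: L³/(3EI) = 204.7/EI.
Compatibility at C: δ_0 − R_C·δ_{CC} = 0, so R_C = 8439/204.7 = 41.22 kN.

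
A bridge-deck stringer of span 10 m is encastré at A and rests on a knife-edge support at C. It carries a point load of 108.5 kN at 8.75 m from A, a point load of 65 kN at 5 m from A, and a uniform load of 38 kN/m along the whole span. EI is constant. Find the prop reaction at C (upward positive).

Choose R_C as the redundant. The primary structure is the cantilever fixed at A.
Free-end deflection of the primary structure under the applied loading (downward +):
  point load 108.5 at a = 8.75: Pa²(3L − a)/(6EI) = 29421/EI
  point load 65 at a = 5: Pa²(3L − a)/(6EI) = 6771/EI
  UDL 38: wL⁴/(8EI) = 47500/EI
  δ_0 = 83692/EI
Tip deflection under a unit load at C: L³/(3EI) = 333.3/EI.
The prop prevents deflection at C: R_C = δ_0/δ_{CC} = 83692/333.3 = 251.1 kN.

R_C = 251.1 kN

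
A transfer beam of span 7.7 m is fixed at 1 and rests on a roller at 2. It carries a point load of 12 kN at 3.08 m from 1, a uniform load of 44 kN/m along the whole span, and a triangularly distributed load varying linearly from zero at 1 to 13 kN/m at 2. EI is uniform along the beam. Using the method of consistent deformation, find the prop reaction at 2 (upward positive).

Release the roller at 2. Primary structure: cantilever fixed at 1.
Downward deflection at the released point 2 due to the loads:
  point load 12 at a = 3.08: Pa²(3L − a)/(6EI) = 379.8/EI
  UDL 44: wL⁴/(8EI) = 19334/EI
  triangular load, peak 13 at the free end: 11w₀L⁴/(120EI) = 4189/EI
  δ_0 = 23903/EI
Tip deflection under a unit load at 2: L³/(3EI) = 152.2/EI.
The prop prevents deflection at 2: R_2 = δ_0/δ_{22} = 23903/152.2 = 157.1 kN.

R_2 = 157.1 kN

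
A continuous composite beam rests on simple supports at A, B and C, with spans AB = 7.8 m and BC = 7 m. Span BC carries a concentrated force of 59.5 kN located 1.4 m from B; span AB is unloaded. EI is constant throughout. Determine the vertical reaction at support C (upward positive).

R_C = 7.848 kN

Take M_B as the redundant. Released structure: two simple spans AB and BC with a hinge at B.
Rotations at B on the released spans (each span's end-slope, ×1/EI):
  span BC: point load 59.5 at a = 1.4: Pab(L + b)/(6LEI) = 139.9/EI
  relative rotation θ_0 = (0 + 139.9)/EI = 139.9/EI
A unit hogging moment at B produces rotation L₁/(3EI) + L₂/(3EI) = 4.933/EI.
Slope continuity at B: θ_0 = M_B·4.933/EI, so M_B = 139.9/4.933 = 28.37 kN·m (hogging).
Span BC, ΣM about C: R_B^{BC}·7 = 333.2 + 28.37, so R_B^{BC} = 51.65 kN and R_C = 59.5 − 51.65 = 7.848 kN.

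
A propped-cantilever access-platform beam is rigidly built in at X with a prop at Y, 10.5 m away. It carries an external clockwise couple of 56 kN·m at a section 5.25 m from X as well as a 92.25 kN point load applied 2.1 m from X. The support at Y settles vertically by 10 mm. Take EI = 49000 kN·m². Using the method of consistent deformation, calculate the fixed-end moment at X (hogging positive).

M_X = 145.8 kN·m

Choose R_Y as the redundant. The primary structure is the cantilever fixed at X.
Deflection at Y on the released cantilever, summing each load's contribution:
  clockwise couple 56 at a = 5.25: M₀a(2L − a)/(2EI) = 2315/EI
  point load 92.25 at a = 2.1: Pa²(3L − a)/(6EI) = 1993/EI
  δ_0 = 4309/EI
Tip deflection under a unit load at Y: L³/(3EI) = 385.9/EI.
With EI = 49000 kN·m²: δ_0 = 0.087932 m and δ_{YY} = 0.007875 m/kN.
Compatibility — the beam at Y must follow the support down by 0.01 m: δ_0 − R_Y·δ_{YY} = 0.01, so R_Y = (0.087932 − 0.01)/0.007875 = 9.896 kN.
Moment equilibrium about X: M_X = Σ(load moments about X) − R_Y·L = 249.7 − 9.896×10.5 = 145.8 kN·m.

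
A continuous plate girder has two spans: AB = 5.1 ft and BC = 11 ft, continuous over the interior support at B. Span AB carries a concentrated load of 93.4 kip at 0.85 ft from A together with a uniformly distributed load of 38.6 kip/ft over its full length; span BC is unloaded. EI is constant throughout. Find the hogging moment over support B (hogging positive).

M_B = 51.98 kip·ft

Take M_B as the redundant. Released structure: two simple spans AB and BC with a hinge at B.
Rotations at B on the released spans (each span's end-slope, ×1/EI):
  span AB: point load 93.4 at a = 0.85: Pab(L + a)/(6LEI) = 65.61/EI
  span AB: UDL 38.6: wL³/(24EI) = 213.3/EI
  relative rotation θ_0 = (279 + 0)/EI = 279/EI
A unit hogging moment at B produces rotation L₁/(3EI) + L₂/(3EI) = 5.367/EI.
Slope continuity at B: θ_0 = M_B·5.367/EI, so M_B = 279/5.367 = 51.98 kip·ft (hogging).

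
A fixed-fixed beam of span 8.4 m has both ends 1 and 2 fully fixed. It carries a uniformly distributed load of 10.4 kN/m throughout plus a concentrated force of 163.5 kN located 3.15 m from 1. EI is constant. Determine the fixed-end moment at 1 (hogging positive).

Take the two fixed-end moments M_1, M_2 as redundants; the released structure is the simple span 12.
Simple-span end rotations at 1 and 2 under the given loads:
  at 1: UDL 10.4: wL³/(24EI) = 256.8/EI
  at 2: UDL 10.4: wL³/(24EI) = 256.8/EI
  at 1: point load 163.5 at a = 3.15: Pab(L + b)/(6LEI) = 732.3/EI
  at 2: point load 163.5 at a = 3.15: Pab(L + a)/(6LEI) = 619.6/EI
  θ_10 = 989.1/EI,  θ_20 = 876.5/EI
Flexibility coefficients: a unit moment at one end gives L/(3EI) there and L/(6EI) at the far end, so f₁₁ = f₂₂ = 2.8/EI and f₁₂ = f₂₁ = 1.4/EI.
Compatibility — zero rotation at each built-in end:
  2.8 M_1 + 1.4 M_2 = 989.1
  1.4 M_1 + 2.8 M_2 = 876.5
Solving the pair gives M_1 = 262.3 kN·m and M_2 = 181.9 kN·m (hogging).

M_1 = 262.3 kN·m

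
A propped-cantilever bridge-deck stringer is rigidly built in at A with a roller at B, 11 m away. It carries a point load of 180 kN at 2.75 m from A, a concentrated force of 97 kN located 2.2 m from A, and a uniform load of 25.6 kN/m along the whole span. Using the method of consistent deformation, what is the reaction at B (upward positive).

Take the reaction at B as the redundant and release it; the primary structure is a cantilever fixed at A.
Deflection at B on the released cantilever, summing each load's contribution:
  point load 180 at a = 2.75: Pa²(3L − a)/(6EI) = 6863/EI
  point load 97 at a = 2.2: Pa²(3L − a)/(6EI) = 2410/EI
  UDL 25.6: wL⁴/(8EI) = 46851/EI
  δ_0 = 56124/EI
Flexibility coefficient — unit upward force at B: δ_{BB} = L³/(3EI) = 443.7/EI.
The prop prevents deflection at B: R_B = δ_0/δ_{BB} = 56124/443.7 = 126.5 kN.

R_B = 126.5 kN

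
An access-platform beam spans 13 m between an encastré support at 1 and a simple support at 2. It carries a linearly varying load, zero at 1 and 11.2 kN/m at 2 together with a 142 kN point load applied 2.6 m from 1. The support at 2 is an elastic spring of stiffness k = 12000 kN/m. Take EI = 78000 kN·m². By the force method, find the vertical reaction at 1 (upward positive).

R_1 = 167.2 kN

Choose R_2 as the redundant. The primary structure is the cantilever fixed at 1.
Free-end deflection of the primary structure under the applied loading (downward +):
  triangular load, peak 11.2 at the free end: 11w₀L⁴/(120EI) = 29323/EI
  point load 142 at a = 2.6: Pa²(3L − a)/(6EI) = 5824/EI
  δ_0 = 35146/EI
Flexibility coefficient — unit upward force at 2: δ_{22} = L³/(3EI) = 732.3/EI.
With EI = 78000 kN·m²: δ_0 = 0.45059 m and δ_{22} = 0.009389 m/kN.
Compatibility — the spring shortens by R_2/k under the reaction it provides: δ_0 − R_2·δ_{22} = R_2/k. With 1/k = 0.000083 m/kN, R_2 = δ_0 / (δ_{22} + 1/k) = 0.45059 / (0.009389 + 0.000083) = 47.57 kN.
Vertical equilibrium: R_1 = ΣP − R_2 = 214.8 − 47.57 = 167.2 kN.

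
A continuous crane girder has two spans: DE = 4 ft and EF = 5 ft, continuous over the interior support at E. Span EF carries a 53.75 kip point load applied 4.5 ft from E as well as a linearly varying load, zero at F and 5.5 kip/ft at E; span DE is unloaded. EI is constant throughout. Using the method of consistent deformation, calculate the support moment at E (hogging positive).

M_E = 12.48 kip·ft

Insert a hinge at E; M_E is the redundant, and each span becomes simply supported.
Rotations at E on the released spans (each span's end-slope, ×1/EI):
  span EF: point load 53.75 at a = 4.5: Pab(L + b)/(6LEI) = 22.17/EI
  span EF: triangular load, peak 5.5: w₀L³/(45EI) = 15.28/EI
  relative rotation θ_0 = (0 + 37.45)/EI = 37.45/EI
A unit hogging moment at E produces rotation L₁/(3EI) + L₂/(3EI) = 3/EI.
Compatibility: M_E·(L₁+L₂)/(3EI) = θ_0, giving M_E = 12.48 kip·ft (hogging).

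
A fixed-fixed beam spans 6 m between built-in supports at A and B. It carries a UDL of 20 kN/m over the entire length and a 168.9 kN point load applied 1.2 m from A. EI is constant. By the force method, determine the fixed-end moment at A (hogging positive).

Take the two fixed-end moments M_A, M_B as redundants; the released structure is the simple span AB.
Simple-span end rotations at A and B under the given loads:
  at A: UDL 20: wL³/(24EI) = 180/EI
  at B: UDL 20: wL³/(24EI) = 180/EI
  at A: point load 168.9 at a = 1.2: Pab(L + b)/(6LEI) = 291.9/EI
  at B: point load 168.9 at a = 1.2: Pab(L + a)/(6LEI) = 194.6/EI
  θ_A0 = 471.9/EI,  θ_B0 = 374.6/EI
Flexibility coefficients: a unit moment at one end gives L/(3EI) there and L/(6EI) at the far end, so f₁₁ = f₂₂ = 2/EI and f₁₂ = f₂₁ = 1/EI.
Compatibility — zero rotation at each built-in end:
  2 M_A + 1 M_B = 471.9
  1 M_A + 2 M_B = 374.6
Solving the pair gives M_A = 189.7 kN·m and M_B = 92.43 kN·m (hogging).

M_A = 189.7 kN·m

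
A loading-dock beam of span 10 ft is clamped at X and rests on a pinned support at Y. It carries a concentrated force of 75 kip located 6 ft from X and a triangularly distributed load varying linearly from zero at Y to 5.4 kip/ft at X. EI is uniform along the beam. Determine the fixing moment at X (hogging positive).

Take the reaction at Y as the redundant and release it; the primary structure is a cantilever fixed at X.
Primary-structure tip deflection at Y by superposition:
  point load 75 at a = 6: Pa²(3L − a)/(6EI) = 10800/EI
  triangular load, peak 5.4 at the fixed end: w₀L⁴/(30EI) = 1800/EI
  δ_0 = 12600/EI
Tip deflection under a unit load at Y: L³/(3EI) = 333.3/EI.
The prop prevents deflection at Y: R_Y = δ_0/δ_{YY} = 12600/333.3 = 37.8 kip.
Moment equilibrium about X: M_X = Σ(load moments about X) − R_Y·L = 540 − 37.8×10 = 162 kip·ft.

M_X = 162 kip·ft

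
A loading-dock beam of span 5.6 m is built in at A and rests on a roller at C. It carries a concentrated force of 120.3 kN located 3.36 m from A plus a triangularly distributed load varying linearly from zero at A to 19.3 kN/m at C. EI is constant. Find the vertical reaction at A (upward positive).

Take the reaction at C as the redundant and release it; the primary structure is a cantilever fixed at A.
Primary-structure tip deflection at C by superposition:
  point load 120.3 at a = 3.36: Pa²(3L − a)/(6EI) = 3042/EI
  triangular load, peak 19.3 at the free end: 11w₀L⁴/(120EI) = 1740/EI
  δ_0 = 4782/EI
Tip deflection under a unit load at C: L³/(3EI) = 58.54/EI.
Compatibility at C: δ_0 − R_C·δ_{CC} = 0, so R_C = 4782/58.54 = 81.69 kN.
Vertical equilibrium: R_A = ΣP − R_C = 174.3 − 81.69 = 92.65 kN.

R_A = 92.65 kN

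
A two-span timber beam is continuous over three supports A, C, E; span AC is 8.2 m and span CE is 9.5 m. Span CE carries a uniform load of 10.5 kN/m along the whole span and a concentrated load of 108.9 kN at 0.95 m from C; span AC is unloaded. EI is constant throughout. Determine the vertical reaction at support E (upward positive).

R_E = 49.08 kN

Insert a hinge at C; M_C is the redundant, and each span becomes simply supported.
Discontinuity in slope at C on the released structure — sum the simple-span end rotations:
  span CE: UDL 10.5: wL³/(24EI) = 375.1/EI
  span CE: point load 108.9 at a = 0.95: Pab(L + b)/(6LEI) = 280.1/EI
  relative rotation θ_0 = (0 + 655.2)/EI = 655.2/EI
A unit hogging moment at C produces rotation L₁/(3EI) + L₂/(3EI) = 5.9/EI.
Slope continuity at C: θ_0 = M_C·5.9/EI, so M_C = 655.2/5.9 = 111.1 kN·m (hogging).
Span CE, ΣM about E: R_C^{CE}·9.5 = 1405 + 111.1, so R_C^{CE} = 159.6 kN and R_E = 208.7 − 159.6 = 49.08 kN.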